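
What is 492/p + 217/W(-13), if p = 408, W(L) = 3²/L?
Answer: -95545/306 ≈ -312.24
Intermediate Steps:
W(L) = 9/L
492/p + 217/W(-13) = 492/408 + 217/((9/(-13))) = 492*(1/408) + 217/((9*(-1/13))) = 41/34 + 217/(-9/13) = 41/34 + 217*(-13/9) = 41/34 - 2821/9 = -95545/306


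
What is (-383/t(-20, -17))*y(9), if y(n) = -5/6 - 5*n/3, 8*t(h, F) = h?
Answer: -7277/3 ≈ -2425.7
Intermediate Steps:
t(h, F) = h/8
y(n) = -⅚ - 5*n/3 (y(n) = -5*⅙ - 5*n*(⅓) = -⅚ - 5*n/3)
(-383/t(-20, -17))*y(9) = (-383/((⅛)*(-20)))*(-⅚ - 5/3*9) = (-383/(-5/2))*(-⅚ - 15) = -383*(-⅖)*(-95/6) = (766/5)*(-95/6) = -7277/3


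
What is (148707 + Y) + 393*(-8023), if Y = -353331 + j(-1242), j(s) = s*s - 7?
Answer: -1815106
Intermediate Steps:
j(s) = -7 + s² (j(s) = s² - 7 = -7 + s²)
Y = 1189226 (Y = -353331 + (-7 + (-1242)²) = -353331 + (-7 + 1542564) = -353331 + 1542557 = 1189226)
(148707 + Y) + 393*(-8023) = (148707 + 1189226) + 393*(-8023) = 1337933 - 3153039 = -1815106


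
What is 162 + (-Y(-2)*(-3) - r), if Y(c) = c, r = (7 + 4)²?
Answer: 35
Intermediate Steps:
r = 121 (r = 11² = 121)
162 + (-Y(-2)*(-3) - r) = 162 + (-1*(-2)*(-3) - 1*121) = 162 + (2*(-3) - 121) = 162 + (-6 - 121) = 162 - 127 = 35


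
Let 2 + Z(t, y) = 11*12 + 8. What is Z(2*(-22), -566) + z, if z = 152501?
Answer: 152639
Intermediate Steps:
Z(t, y) = 138 (Z(t, y) = -2 + (11*12 + 8) = -2 + (132 + 8) = -2 + 140 = 138)
Z(2*(-22), -566) + z = 138 + 152501 = 152639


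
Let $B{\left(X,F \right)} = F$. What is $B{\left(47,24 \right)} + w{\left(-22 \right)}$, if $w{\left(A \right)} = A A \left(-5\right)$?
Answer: $-2396$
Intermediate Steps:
$w{\left(A \right)} = - 5 A^{2}$ ($w{\left(A \right)} = A^{2} \left(-5\right) = - 5 A^{2}$)
$B{\left(47,24 \right)} + w{\left(-22 \right)} = 24 - 5 \left(-22\right)^{2} = 24 - 2420 = -2396$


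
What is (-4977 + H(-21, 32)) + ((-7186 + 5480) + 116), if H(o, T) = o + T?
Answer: -6556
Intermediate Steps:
H(o, T) = T + o
(-4977 + H(-21, 32)) + ((-7186 + 5480) + 116) = (-4977 + (32 - 21)) + ((-7186 + 5480) + 116) = (-4977 + 11) + (-1706 + 116) = -4966 - 1590 = -6556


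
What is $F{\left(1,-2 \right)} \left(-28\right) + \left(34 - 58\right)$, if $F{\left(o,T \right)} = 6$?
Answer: $-192$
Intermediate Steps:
$F{\left(1,-2 \right)} \left(-28\right) + \left(34 - 58\right) = 6 \left(-28\right) + \left(34 - 58\right) = -168 - 24 = -192$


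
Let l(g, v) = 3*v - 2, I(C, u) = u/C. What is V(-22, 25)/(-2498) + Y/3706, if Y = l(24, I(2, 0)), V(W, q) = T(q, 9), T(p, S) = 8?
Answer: -8661/2314397 ≈ -0.0037422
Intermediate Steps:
V(W, q) = 8
l(g, v) = -2 + 3*v
Y = -2 (Y = -2 + 3*(0/2) = -2 + 3*(0*(½)) = -2 + 3*0 = -2 + 0 = -2)
V(-22, 25)/(-2498) + Y/3706 = 8/(-2498) - 2/3706 = 8*(-1/2498) - 2*1/3706 = -4/1249 - 1/1853 = -8661/2314397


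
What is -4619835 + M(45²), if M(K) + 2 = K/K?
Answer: -4619836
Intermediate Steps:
M(K) = -1 (M(K) = -2 + K/K = -2 + 1 = -1)
-4619835 + M(45²) = -4619835 - 1 = -4619836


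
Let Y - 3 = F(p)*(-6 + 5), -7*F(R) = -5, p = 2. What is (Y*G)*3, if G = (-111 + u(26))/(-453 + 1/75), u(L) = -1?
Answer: 28800/16987 ≈ 1.6954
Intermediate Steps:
F(R) = 5/7 (F(R) = -1/7*(-5) = 5/7)
Y = 16/7 (Y = 3 + 5*(-6 + 5)/7 = 3 + (5/7)*(-1) = 3 - 5/7 = 16/7 ≈ 2.2857)
G = 4200/16987 (G = (-111 - 1)/(-453 + 1/75) = -112/(-453 + 1/75) = -112/(-33974/75) = -112*(-75/33974) = 4200/16987 ≈ 0.24725)
(Y*G)*3 = ((16/7)*(4200/16987))*3 = (9600/16987)*3 = 28800/16987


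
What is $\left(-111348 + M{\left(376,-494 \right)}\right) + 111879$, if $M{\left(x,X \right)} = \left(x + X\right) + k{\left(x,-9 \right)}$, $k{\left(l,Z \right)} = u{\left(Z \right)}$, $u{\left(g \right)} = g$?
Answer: $404$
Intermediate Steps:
$k{\left(l,Z \right)} = Z$
$M{\left(x,X \right)} = -9 + X + x$ ($M{\left(x,X \right)} = \left(x + X\right) - 9 = \left(X + x\right) - 9 = -9 + X + x$)
$\left(-111348 + M{\left(376,-494 \right)}\right) + 111879 = \left(-111348 - 127\right) + 111879 = -111475 + 111879 = 404$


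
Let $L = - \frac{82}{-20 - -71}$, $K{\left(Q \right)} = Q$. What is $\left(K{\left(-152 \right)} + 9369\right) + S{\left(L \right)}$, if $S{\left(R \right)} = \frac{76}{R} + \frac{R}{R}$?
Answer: $\frac{376000}{41} \approx 9170.7$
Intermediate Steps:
$L = - \frac{82}{51}$ ($L = - \frac{82}{-20 + 71} = - \frac{82}{51} \approx -1.6078$)
$S{\left(R \right)} = 1 + \frac{76}{R}$ ($S{\left(R \right)} = \frac{76}{R} + 1 = 1 + \frac{76}{R}$)
$\left(K{\left(-152 \right)} + 9369\right) + S{\left(L \right)} = \left(-152 + 9369\right) + \frac{76 - \frac{82}{51}}{- \frac{82}{51}} = 9217 - \frac{1897}{41} = \frac{376000}{41}$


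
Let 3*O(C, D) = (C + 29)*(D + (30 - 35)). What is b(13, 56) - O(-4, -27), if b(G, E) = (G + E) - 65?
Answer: 812/3 ≈ 270.67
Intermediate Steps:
b(G, E) = -65 + E + G (b(G, E) = (E + G) - 65 = -65 + E + G)
O(C, D) = (-5 + D)*(29 + C)/3 (O(C, D) = ((C + 29)*(D + (30 - 35)))/3 = ((29 + C)*(D - 5))/3 = ((29 + C)*(-5 + D))/3 = ((-5 + D)*(29 + C))/3 = (-5 + D)*(29 + C)/3)
b(13, 56) - O(-4, -27) = (-65 + 56 + 13) - (-145/3 - 5/3*(-4) + (29/3)*(-27) + (⅓)*(-4)*(-27)) = 4 - (-145/3 + 20/3 - 261 + 36) = 4 - 1*(-800/3) = 4 + 800/3 = 812/3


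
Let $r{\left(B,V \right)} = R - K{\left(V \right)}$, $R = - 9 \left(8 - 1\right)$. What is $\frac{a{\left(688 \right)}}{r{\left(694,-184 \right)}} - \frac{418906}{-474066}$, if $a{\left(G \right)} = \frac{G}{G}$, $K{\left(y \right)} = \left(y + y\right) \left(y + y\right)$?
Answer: $\frac{28377921578}{32114890071} \approx 0.88364$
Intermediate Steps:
$K{\left(y \right)} = 4 y^{2}$ ($K{\left(y \right)} = 2 y 2 y = 4 y^{2}$)
$R = -63$ ($R = \left(-9\right) 7 = -63$)
$a{\left(G \right)} = 1$
$r{\left(B,V \right)} = -63 - 4 V^{2}$
$\frac{a{\left(688 \right)}}{r{\left(694,-184 \right)}} - \frac{418906}{-474066} = 1 \frac{1}{-63 - 4 \left(-184\right)^{2}} - \frac{418906}{-474066} = 1 \frac{1}{-63 - 135424} - - \frac{209453}{237033} = 1 \frac{1}{-63 - 135424} + \frac{209453}{237033} = 1 \frac{1}{-135487} + \frac{209453}{237033} = 1 \left(- \frac{1}{135487}\right) + \frac{209453}{237033} = - \frac{1}{135487} + \frac{209453}{237033} = \frac{28377921578}{32114890071}$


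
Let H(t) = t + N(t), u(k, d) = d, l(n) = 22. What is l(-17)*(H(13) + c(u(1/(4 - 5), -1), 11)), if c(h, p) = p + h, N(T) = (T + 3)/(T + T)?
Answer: 6754/13 ≈ 519.54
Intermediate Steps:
N(T) = (3 + T)/(2*T) (N(T) = (3 + T)/((2*T)) = (3 + T)*(1/(2*T)) = (3 + T)/(2*T))
c(h, p) = h + p
H(t) = t + (3 + t)/(2*t)
l(-17)*(H(13) + c(u(1/(4 - 5), -1), 11)) = 22*((½ + 13 + (3/2)/13) + (-1 + 11)) = 22*((½ + 13 + (3/2)*(1/13)) + 10) = 22*((½ + 13 + 3/26) + 10) = 22*(177/13 + 10) = 22*(307/13) = 6754/13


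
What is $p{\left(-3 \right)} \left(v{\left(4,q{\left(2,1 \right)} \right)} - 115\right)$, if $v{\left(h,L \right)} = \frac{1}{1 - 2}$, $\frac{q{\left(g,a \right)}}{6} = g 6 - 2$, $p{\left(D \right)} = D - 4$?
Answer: $812$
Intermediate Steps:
$p{\left(D \right)} = -4 + D$
$q{\left(g,a \right)} = -12 + 36 g$ ($q{\left(g,a \right)} = 6 \left(g 6 - 2\right) = 6 \left(6 g - 2\right) = 6 \left(-2 + 6 g\right) = -12 + 36 g$)
$v{\left(h,L \right)} = -1$ ($v{\left(h,L \right)} = \frac{1}{-1} = -1$)
$p{\left(-3 \right)} \left(v{\left(4,q{\left(2,1 \right)} \right)} - 115\right) = \left(-4 - 3\right) \left(-1 - 115\right) = \left(-7\right) \left(-116\right) = 812$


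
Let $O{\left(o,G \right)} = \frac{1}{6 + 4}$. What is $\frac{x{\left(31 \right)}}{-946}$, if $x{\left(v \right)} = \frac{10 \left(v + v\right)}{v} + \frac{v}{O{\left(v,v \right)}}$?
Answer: $- \frac{15}{43} \approx -0.34884$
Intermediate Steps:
$O{\left(o,G \right)} = \frac{1}{10}$
$x{\left(v \right)} = 20 + 10 v$ ($x{\left(v \right)} = \frac{10 \left(v + v\right)}{v} + v \frac{1}{\frac{1}{10}} = \frac{10 \cdot 2 v}{v} + v 10 = \frac{20 v}{v} + 10 v = 20 + 10 v$)
$\frac{x{\left(31 \right)}}{-946} = \frac{20 + 10 \cdot 31}{-946} = \left(20 + 310\right) \left(- \frac{1}{946}\right) = 330 \left(- \frac{1}{946}\right) = - \frac{15}{43}$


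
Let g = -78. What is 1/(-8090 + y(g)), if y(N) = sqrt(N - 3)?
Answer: -8090/65448181 - 9*I/65448181 ≈ -0.00012361 - 1.3751e-7*I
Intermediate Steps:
y(N) = sqrt(-3 + N)
1/(-8090 + y(g)) = 1/(-8090 + sqrt(-3 - 78)) = 1/(-8090 + sqrt(-81)) = 1/(-8090 + 9*I) = (-8090 - 9*I)/65448181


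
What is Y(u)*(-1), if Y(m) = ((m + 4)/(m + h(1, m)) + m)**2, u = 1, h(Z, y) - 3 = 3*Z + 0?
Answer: -144/49 ≈ -2.9388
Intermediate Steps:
h(Z, y) = 3 + 3*Z (h(Z, y) = 3 + (3*Z + 0) = 3 + 3*Z)
Y(m) = (m + (4 + m)/(6 + m))**2 (Y(m) = ((m + 4)/(m + (3 + 3*1)) + m)**2 = ((4 + m)/(m + (3 + 3)) + m)**2 = ((4 + m)/(m + 6) + m)**2 = ((4 + m)/(6 + m) + m)**2 = (m + (4 + m)/(6 + m))**2)
Y(u)*(-1) = ((4 + 1**2 + 7*1)**2/(6 + 1)**2)*(-1) = ((4 + 1 + 7)**2/7**2)*(-1) = ((1/49)*12**2)*(-1) = ((1/49)*144)*(-1) = (144/49)*(-1) = -144/49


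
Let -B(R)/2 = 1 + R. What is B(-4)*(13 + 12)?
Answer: 150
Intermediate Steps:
B(R) = -2 - 2*R (B(R) = -2*(1 + R) = -2 - 2*R)
B(-4)*(13 + 12) = (-2 - 2*(-4))*(13 + 12) = (-2 + 8)*25 = 6*25 = 150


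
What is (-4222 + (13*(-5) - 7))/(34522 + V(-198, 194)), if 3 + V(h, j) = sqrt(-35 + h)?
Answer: -74112293/595780797 + 2147*I*sqrt(233)/595780797 ≈ -0.1244 + 5.5008e-5*I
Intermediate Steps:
V(h, j) = -3 + sqrt(-35 + h)
(-4222 + (13*(-5) - 7))/(34522 + V(-198, 194)) = (-4222 + (13*(-5) - 7))/(34522 + (-3 + sqrt(-35 - 198))) = (-4222 + (-65 - 7))/(34522 + (-3 + sqrt(-233))) = (-4222 - 72)/(34522 + (-3 + I*sqrt(233))) = -4294/(34519 + I*sqrt(233))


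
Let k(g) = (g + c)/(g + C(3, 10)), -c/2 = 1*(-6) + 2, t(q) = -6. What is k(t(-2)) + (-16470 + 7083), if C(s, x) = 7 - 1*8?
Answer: -65711/7 ≈ -9387.3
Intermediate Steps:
C(s, x) = -1 (C(s, x) = 7 - 8 = -1)
c = 8 (c = -2*(1*(-6) + 2) = -2*(-6 + 2) = -2*(-4) = 8)
k(g) = (8 + g)/(-1 + g) (k(g) = (g + 8)/(g - 1) = (8 + g)/(-1 + g))
k(t(-2)) + (-16470 + 7083) = (8 - 6)/(-1 - 6) + (-16470 + 7083) = 2/(-7) - 9387 = -⅐*2 - 9387 = -2/7 - 9387 = -65711/7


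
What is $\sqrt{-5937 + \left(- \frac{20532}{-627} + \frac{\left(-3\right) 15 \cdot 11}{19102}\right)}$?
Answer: $\frac{i \sqrt{94105967061439894}}{3992318} \approx 76.839 i$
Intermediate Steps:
$\sqrt{-5937 + \left(- \frac{20532}{-627} + \frac{\left(-3\right) 15 \cdot 11}{19102}\right)} = \sqrt{-5937 + \left(\left(-20532\right) \left(- \frac{1}{627}\right) + \left(-45\right) 11 \cdot \frac{1}{19102}\right)} = \sqrt{-5937 + \left(\frac{6844}{209} - \frac{495}{19102}\right)} = \sqrt{-5937 + \frac{130630633}{3992318}} = \sqrt{- \frac{23571761333}{3992318}} = \frac{i \sqrt{94105967061439894}}{3992318}$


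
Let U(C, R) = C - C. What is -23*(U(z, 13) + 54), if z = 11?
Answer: -1242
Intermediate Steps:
U(C, R) = 0
-23*(U(z, 13) + 54) = -23*(0 + 54) = -23*54 = -1242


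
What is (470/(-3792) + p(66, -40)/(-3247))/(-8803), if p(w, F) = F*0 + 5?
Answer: 772525/54194014536 ≈ 1.4255e-5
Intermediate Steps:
p(w, F) = 5 (p(w, F) = 0 + 5 = 5)
(470/(-3792) + p(66, -40)/(-3247))/(-8803) = (470/(-3792) + 5/(-3247))/(-8803) = (470*(-1/3792) + 5*(-1/3247))*(-1/8803) = (-235/1896 - 5/3247)*(-1/8803) = -772525/6156312*(-1/8803) = 772525/54194014536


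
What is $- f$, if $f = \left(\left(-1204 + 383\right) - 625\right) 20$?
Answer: $28920$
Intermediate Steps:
$f = -28920$ ($f = \left(-821 - 625\right) 20 = \left(-1446\right) 20 = -28920$)
$- f = \left(-1\right) \left(-28920\right) = 28920$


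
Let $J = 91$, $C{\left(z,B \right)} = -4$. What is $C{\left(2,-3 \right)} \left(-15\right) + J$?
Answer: $151$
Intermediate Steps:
$C{\left(2,-3 \right)} \left(-15\right) + J = \left(-4\right) \left(-15\right) + 91 = 60 + 91 = 151$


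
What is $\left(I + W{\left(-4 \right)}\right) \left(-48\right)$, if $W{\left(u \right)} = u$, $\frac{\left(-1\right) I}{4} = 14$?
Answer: $2880$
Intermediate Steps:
$I = -56$ ($I = \left(-4\right) 14 = -56$)
$\left(I + W{\left(-4 \right)}\right) \left(-48\right) = \left(-56 - 4\right) \left(-48\right) = \left(-60\right) \left(-48\right) = 2880$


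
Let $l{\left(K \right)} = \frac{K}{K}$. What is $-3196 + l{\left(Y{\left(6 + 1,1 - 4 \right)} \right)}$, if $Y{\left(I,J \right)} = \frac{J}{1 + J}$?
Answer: $-3195$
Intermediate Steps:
$l{\left(K \right)} = 1$
$-3196 + l{\left(Y{\left(6 + 1,1 - 4 \right)} \right)} = -3196 + 1 = -3195$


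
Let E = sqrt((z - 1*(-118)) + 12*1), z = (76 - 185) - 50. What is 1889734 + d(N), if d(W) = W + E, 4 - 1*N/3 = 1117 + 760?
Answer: 1884115 + I*sqrt(29) ≈ 1.8841e+6 + 5.3852*I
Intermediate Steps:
z = -159 (z = -109 - 50 = -159)
N = -5619 (N = 12 - 3*(1117 + 760) = 12 - 3*1877 = 12 - 5631 = -5619)
E = I*sqrt(29) (E = sqrt((-159 - 1*(-118)) + 12*1) = sqrt((-159 + 118) + 12) = sqrt(-41 + 12) = sqrt(-29) = I*sqrt(29) ≈ 5.3852*I)
d(W) = W + I*sqrt(29)
1889734 + d(N) = 1889734 + (-5619 + I*sqrt(29)) = 1884115 + I*sqrt(29)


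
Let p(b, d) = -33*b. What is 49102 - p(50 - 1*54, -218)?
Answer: 48970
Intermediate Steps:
49102 - p(50 - 1*54, -218) = 49102 - (-33)*(50 - 1*54) = 49102 - (-33)*(50 - 54) = 49102 - (-33)*(-4) = 49102 - 1*132 = 49102 - 132 = 48970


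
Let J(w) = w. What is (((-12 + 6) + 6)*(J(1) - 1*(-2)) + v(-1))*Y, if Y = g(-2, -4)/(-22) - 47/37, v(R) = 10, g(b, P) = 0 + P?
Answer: -4430/407 ≈ -10.885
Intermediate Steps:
g(b, P) = P
Y = -443/407 (Y = -4/(-22) - 47/37 = -4*(-1/22) - 47*1/37 = 2/11 - 47/37 = -443/407 ≈ -1.0885)
(((-12 + 6) + 6)*(J(1) - 1*(-2)) + v(-1))*Y = (((-12 + 6) + 6)*(1 - 1*(-2)) + 10)*(-443/407) = ((-6 + 6)*(1 + 2) + 10)*(-443/407) = (0*3 + 10)*(-443/407) = (0 + 10)*(-443/407) = 10*(-443/407) = -4430/407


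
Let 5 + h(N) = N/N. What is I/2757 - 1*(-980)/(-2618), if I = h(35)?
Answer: -193738/515559 ≈ -0.37578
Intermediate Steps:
h(N) = -4 (h(N) = -5 + N/N = -5 + 1 = -4)
I = -4
I/2757 - 1*(-980)/(-2618) = -4/2757 - 1*(-980)/(-2618) = -4*1/2757 + 980*(-1/2618) = -4/2757 - 70/187 = -193738/515559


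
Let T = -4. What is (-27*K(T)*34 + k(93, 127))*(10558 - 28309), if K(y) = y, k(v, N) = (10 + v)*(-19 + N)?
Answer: -262643796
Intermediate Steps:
k(v, N) = (-19 + N)*(10 + v)
(-27*K(T)*34 + k(93, 127))*(10558 - 28309) = (-27*(-4)*34 + (-190 - 19*93 + 10*127 + 127*93))*(10558 - 28309) = (108*34 + (-190 - 1767 + 1270 + 11811))*(-17751) = (3672 + 11124)*(-17751) = 14796*(-17751) = -262643796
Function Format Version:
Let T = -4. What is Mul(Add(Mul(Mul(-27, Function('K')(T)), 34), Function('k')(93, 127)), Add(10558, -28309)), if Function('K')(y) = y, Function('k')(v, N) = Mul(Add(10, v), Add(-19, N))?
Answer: -262643796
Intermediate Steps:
Function('k')(v, N) = Mul(Add(-19, N), Add(10, v))
Mul(Add(Mul(Mul(-27, Function('K')(T)), 34), Function('k')(93, 127)), Add(10558, -28309)) = Mul(Add(Mul(Mul(-27, -4), 34), Add(-190, Mul(-19, 93), Mul(10, 127), Mul(127, 93))), Add(10558, -28309)) = Mul(Add(Mul(108, 34), Add(-190, -1767, 1270, 11811)), -17751) = Mul(Add(3672, 11124), -17751) = Mul(14796, -17751) = -262643796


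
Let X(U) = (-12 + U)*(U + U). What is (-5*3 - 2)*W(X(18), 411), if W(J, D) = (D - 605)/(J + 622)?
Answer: 1649/419 ≈ 3.9356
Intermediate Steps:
X(U) = 2*U*(-12 + U) (X(U) = (-12 + U)*(2*U) = 2*U*(-12 + U))
W(J, D) = (-605 + D)/(622 + J)
(-5*3 - 2)*W(X(18), 411) = (-5*3 - 2)*((-605 + 411)/(622 + 2*18*(-12 + 18))) = (-15 - 2)*(-194/(622 + 2*18*6)) = -17*(-194)/(622 + 216) = -17*(-194)/838 = -17*(-97/419) = 1649/419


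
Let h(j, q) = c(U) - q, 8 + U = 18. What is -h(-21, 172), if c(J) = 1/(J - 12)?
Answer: 345/2 ≈ 172.50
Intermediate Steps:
U = 10 (U = -8 + 18 = 10)
c(J) = 1/(-12 + J)
h(j, q) = -½ - q (h(j, q) = 1/(-12 + 10) - q = 1/(-2) - q = -½ - q)
-h(-21, 172) = -(-½ - 1*172) = -(-½ - 172) = -1*(-345/2) = 345/2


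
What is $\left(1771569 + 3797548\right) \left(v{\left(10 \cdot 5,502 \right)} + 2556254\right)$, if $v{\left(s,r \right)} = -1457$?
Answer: $14227963404249$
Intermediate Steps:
$\left(1771569 + 3797548\right) \left(v{\left(10 \cdot 5,502 \right)} + 2556254\right) = \left(1771569 + 3797548\right) \left(-1457 + 2556254\right) = 5569117 \cdot 2554797 = 14227963404249$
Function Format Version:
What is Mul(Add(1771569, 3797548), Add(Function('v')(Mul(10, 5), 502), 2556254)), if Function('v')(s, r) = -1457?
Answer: 14227963404249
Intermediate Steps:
Mul(Add(1771569, 3797548), Add(Function('v')(Mul(10, 5), 502), 2556254)) = Mul(Add(1771569, 3797548), Add(-1457, 2556254)) = Mul(5569117, 2554797) = 14227963404249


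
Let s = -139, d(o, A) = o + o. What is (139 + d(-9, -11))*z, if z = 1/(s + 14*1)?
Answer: -121/125 ≈ -0.96800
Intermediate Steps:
d(o, A) = 2*o
z = -1/125 (z = 1/(-139 + 14*1) = 1/(-139 + 14) = 1/(-125) = -1/125 ≈ -0.0080000)
(139 + d(-9, -11))*z = (139 + 2*(-9))*(-1/125) = (139 - 18)*(-1/125) = 121*(-1/125) = -121/125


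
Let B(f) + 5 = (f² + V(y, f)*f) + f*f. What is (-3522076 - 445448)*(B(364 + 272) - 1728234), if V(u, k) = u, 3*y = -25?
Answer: 3668162411628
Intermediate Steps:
y = -25/3 (y = (⅓)*(-25) = -25/3 ≈ -8.3333)
B(f) = -5 + 2*f² - 25*f/3 (B(f) = -5 + ((f² - 25*f/3) + f*f) = -5 + ((f² - 25*f/3) + f²) = -5 + (2*f² - 25*f/3) = -5 + 2*f² - 25*f/3)
(-3522076 - 445448)*(B(364 + 272) - 1728234) = (-3522076 - 445448)*((-5 + 2*(364 + 272)² - 25*(364 + 272)/3) - 1728234) = -3967524*((-5 + 2*636² - 25/3*636) - 1728234) = -3967524*((-5 + 2*404496 - 5300) - 1728234) = -3967524*((-5 + 808992 - 5300) - 1728234) = -3967524*(803687 - 1728234) = -3967524*(-924547) = 3668162411628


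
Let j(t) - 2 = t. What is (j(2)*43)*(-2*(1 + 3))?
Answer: -1376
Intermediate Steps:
j(t) = 2 + t
(j(2)*43)*(-2*(1 + 3)) = ((2 + 2)*43)*(-2*(1 + 3)) = (4*43)*(-2*4) = 172*(-8) = -1376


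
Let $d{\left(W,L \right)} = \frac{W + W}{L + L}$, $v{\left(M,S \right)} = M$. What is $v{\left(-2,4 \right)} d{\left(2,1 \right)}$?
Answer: $-4$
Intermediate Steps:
$d{\left(W,L \right)} = \frac{W}{L}$ ($d{\left(W,L \right)} = \frac{2 W}{2 L} = 2 W \frac{1}{2 L} = \frac{W}{L}$)
$v{\left(-2,4 \right)} d{\left(2,1 \right)} = - 2 \cdot \frac{2}{1} = - 2 \cdot 2 \cdot 1 = \left(-2\right) 2 = -4$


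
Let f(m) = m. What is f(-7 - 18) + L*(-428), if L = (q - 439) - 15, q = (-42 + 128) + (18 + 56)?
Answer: 125807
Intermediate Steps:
q = 160 (q = 86 + 74 = 160)
L = -294 (L = (160 - 439) - 15 = -279 - 15 = -294)
f(-7 - 18) + L*(-428) = (-7 - 18) - 294*(-428) = -25 + 125832 = 125807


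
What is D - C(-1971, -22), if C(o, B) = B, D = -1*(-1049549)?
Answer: 1049571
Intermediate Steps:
D = 1049549
D - C(-1971, -22) = 1049549 - 1*(-22) = 1049549 + 22 = 1049571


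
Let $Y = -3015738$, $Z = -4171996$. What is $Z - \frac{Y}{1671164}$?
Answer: $- \frac{316913023073}{75962} \approx -4.172 \cdot 10^{6}$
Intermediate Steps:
$Z - \frac{Y}{1671164} = -4171996 - - \frac{3015738}{1671164} = -4171996 - \left(-3015738\right) \frac{1}{1671164} = -4171996 - - \frac{137079}{75962} = -4171996 + \frac{137079}{75962} = - \frac{316913023073}{75962}$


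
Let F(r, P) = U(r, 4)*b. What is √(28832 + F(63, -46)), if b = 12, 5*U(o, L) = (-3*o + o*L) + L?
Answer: 2*√181205/5 ≈ 170.27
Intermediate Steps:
U(o, L) = -3*o/5 + L/5 + L*o/5 (U(o, L) = ((-3*o + o*L) + L)/5 = ((-3*o + L*o) + L)/5 = (L - 3*o + L*o)/5 = -3*o/5 + L/5 + L*o/5)
F(r, P) = 48/5 + 12*r/5 (F(r, P) = (-3*r/5 + (⅕)*4 + (⅕)*4*r)*12 = (-3*r/5 + ⅘ + 4*r/5)*12 = (⅘ + r/5)*12 = 48/5 + 12*r/5)
√(28832 + F(63, -46)) = √(28832 + (48/5 + (12/5)*63)) = √(28832 + (48/5 + 756/5)) = √(28832 + 804/5) = √(144964/5) = 2*√181205/5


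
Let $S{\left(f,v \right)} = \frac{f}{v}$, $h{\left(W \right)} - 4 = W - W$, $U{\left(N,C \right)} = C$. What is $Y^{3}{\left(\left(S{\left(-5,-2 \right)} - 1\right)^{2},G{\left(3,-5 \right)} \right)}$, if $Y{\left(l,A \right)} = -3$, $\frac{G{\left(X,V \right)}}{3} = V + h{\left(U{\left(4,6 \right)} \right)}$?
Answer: $-27$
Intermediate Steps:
$h{\left(W \right)} = 4$ ($h{\left(W \right)} = 4 + \left(W - W\right) = 4 + 0 = 4$)
$G{\left(X,V \right)} = 12 + 3 V$ ($G{\left(X,V \right)} = 3 \left(V + 4\right) = 3 \left(4 + V\right) = 12 + 3 V$)
$Y^{3}{\left(\left(S{\left(-5,-2 \right)} - 1\right)^{2},G{\left(3,-5 \right)} \right)} = \left(-3\right)^{3} = -27$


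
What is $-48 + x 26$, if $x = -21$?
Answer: $-594$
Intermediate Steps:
$-48 + x 26 = -48 - 546 = -594$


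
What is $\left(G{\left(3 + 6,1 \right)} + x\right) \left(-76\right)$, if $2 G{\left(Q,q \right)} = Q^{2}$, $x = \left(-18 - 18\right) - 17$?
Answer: $950$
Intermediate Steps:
$x = -53$ ($x = \left(-18 - 18\right) - 17 = -36 - 17 = -53$)
$G{\left(Q,q \right)} = \frac{Q^{2}}{2}$
$\left(G{\left(3 + 6,1 \right)} + x\right) \left(-76\right) = \left(\frac{\left(3 + 6\right)^{2}}{2} - 53\right) \left(-76\right) = \left(\frac{9^{2}}{2} - 53\right) \left(-76\right) = \left(\frac{1}{2} \cdot 81 - 53\right) \left(-76\right) = \left(\frac{81}{2} - 53\right) \left(-76\right) = \left(- \frac{25}{2}\right) \left(-76\right) = 950$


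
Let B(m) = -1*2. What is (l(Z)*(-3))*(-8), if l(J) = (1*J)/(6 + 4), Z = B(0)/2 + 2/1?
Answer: 12/5 ≈ 2.4000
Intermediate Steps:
B(m) = -2
Z = 1 (Z = -2/2 + 2/1 = -2*½ + 2*1 = -1 + 2 = 1)
l(J) = J/10
(l(Z)*(-3))*(-8) = (((⅒)*1)*(-3))*(-8) = ((⅒)*(-3))*(-8) = -3/10*(-8) = 12/5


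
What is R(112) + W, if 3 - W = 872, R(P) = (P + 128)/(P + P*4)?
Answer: -6080/7 ≈ -868.57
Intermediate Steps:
R(P) = (128 + P)/(5*P) (R(P) = (128 + P)/(P + 4*P) = (128 + P)/((5*P)) = (128 + P)*(1/(5*P)) = (128 + P)/(5*P))
W = -869 (W = 3 - 1*872 = 3 - 872 = -869)
R(112) + W = (⅕)*(128 + 112)/112 - 869 = (⅕)*(1/112)*240 - 869 = 3/7 - 869 = -6080/7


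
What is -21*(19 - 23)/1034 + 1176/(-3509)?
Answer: -41874/164923 ≈ -0.25390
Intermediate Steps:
-21*(19 - 23)/1034 + 1176/(-3509) = -21*(-4)*(1/1034) + 1176*(-1/3509) = 84*(1/1034) - 1176/3509 = 42/517 - 1176/3509 = -41874/164923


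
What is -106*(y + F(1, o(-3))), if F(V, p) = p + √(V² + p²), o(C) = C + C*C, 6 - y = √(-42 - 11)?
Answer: -1272 - 106*√37 + 106*I*√53 ≈ -1916.8 + 771.69*I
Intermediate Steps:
y = 6 - I*√53 (y = 6 - √(-42 - 11) = 6 - √(-53) = 6 - I*√53 ≈ 6.0 - 7.2801*I)
o(C) = C + C²
-106*(y + F(1, o(-3))) = -106*((6 - I*√53) + (-3*(1 - 3) + √(1² + (-3*(1 - 3))²))) = -106*((6 - I*√53) + (-3*(-2) + √(1 + (-3*(-2))²))) = -106*((6 - I*√53) + (6 + √(1 + 6²))) = -106*((6 - I*√53) + (6 + √(1 + 36))) = -106*((6 - I*√53) + (6 + √37)) = -106*(12 + √37 - I*√53) = -1272 - 106*√37 + 106*I*√53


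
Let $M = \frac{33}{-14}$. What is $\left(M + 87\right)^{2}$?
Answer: $\frac{1404225}{196} \approx 7164.4$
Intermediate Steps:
$M = - \frac{33}{14}$ ($M = 33 \left(- \frac{1}{14}\right) = - \frac{33}{14} \approx -2.3571$)
$\left(M + 87\right)^{2} = \left(- \frac{33}{14} + 87\right)^{2} = \left(\frac{1185}{14}\right)^{2} = \frac{1404225}{196}$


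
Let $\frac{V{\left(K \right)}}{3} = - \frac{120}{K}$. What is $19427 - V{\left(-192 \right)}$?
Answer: $\frac{155401}{8} \approx 19425.0$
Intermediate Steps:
$V{\left(K \right)} = - \frac{360}{K}$ ($V{\left(K \right)} = 3 \left(- \frac{120}{K}\right) = - \frac{360}{K}$)
$19427 - V{\left(-192 \right)} = 19427 - - \frac{360}{-192} = 19427 - \left(-360\right) \left(- \frac{1}{192}\right) = 19427 - \frac{15}{8} = \frac{155401}{8}$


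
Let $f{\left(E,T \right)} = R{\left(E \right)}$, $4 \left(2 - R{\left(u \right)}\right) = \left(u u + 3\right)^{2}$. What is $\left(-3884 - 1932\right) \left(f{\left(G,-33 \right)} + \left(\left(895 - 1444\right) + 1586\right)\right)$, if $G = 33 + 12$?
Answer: $5973945112$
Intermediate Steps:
$G = 45$
$R{\left(u \right)} = 2 - \frac{\left(3 + u^{2}\right)^{2}}{4}$ ($R{\left(u \right)} = 2 - \frac{\left(u u + 3\right)^{2}}{4} = 2 - \frac{\left(u^{2} + 3\right)^{2}}{4} = 2 - \frac{\left(3 + u^{2}\right)^{2}}{4}$)
$f{\left(E,T \right)} = 2 - \frac{\left(3 + E^{2}\right)^{2}}{4}$
$\left(-3884 - 1932\right) \left(f{\left(G,-33 \right)} + \left(\left(895 - 1444\right) + 1586\right)\right) = \left(-3884 - 1932\right) \left(\left(2 - \frac{\left(3 + 45^{2}\right)^{2}}{4}\right) + \left(\left(895 - 1444\right) + 1586\right)\right) = - 5816 \left(\left(2 - \frac{\left(3 + 2025\right)^{2}}{4}\right) + \left(-549 + 1586\right)\right) = - 5816 \left(\left(2 - \frac{2028^{2}}{4}\right) + 1037\right) = - 5816 \left(\left(2 - 1028196\right) + 1037\right) = - 5816 \left(-1028194 + 1037\right) = \left(-5816\right) \left(-1027157\right) = 5973945112$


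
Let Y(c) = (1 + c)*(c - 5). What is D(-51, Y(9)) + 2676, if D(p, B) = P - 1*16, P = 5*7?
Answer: 2695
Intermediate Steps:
Y(c) = (1 + c)*(-5 + c)
P = 35
D(p, B) = 19 (D(p, B) = 35 - 1*16 = 35 - 16 = 19)
D(-51, Y(9)) + 2676 = 19 + 2676 = 2695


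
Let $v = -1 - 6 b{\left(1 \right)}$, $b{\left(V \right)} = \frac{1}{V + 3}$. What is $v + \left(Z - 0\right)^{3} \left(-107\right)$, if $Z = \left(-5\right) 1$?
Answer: $\frac{26745}{2} \approx 13373.0$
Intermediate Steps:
$Z = -5$
$b{\left(V \right)} = \frac{1}{3 + V}$
$v = - \frac{5}{2}$ ($v = -1 - \frac{6}{3 + 1} = -1 - \frac{6}{4} = -1 - \frac{3}{2} = - \frac{5}{2} \approx -2.5$)
$v + \left(Z - 0\right)^{3} \left(-107\right) = - \frac{5}{2} + \left(-5 - 0\right)^{3} \left(-107\right) = - \frac{5}{2} + \left(-5 + 0\right)^{3} \left(-107\right) = - \frac{5}{2} + \left(-5\right)^{3} \left(-107\right) = - \frac{5}{2} - -13375 = - \frac{5}{2} + 13375 = \frac{26745}{2}$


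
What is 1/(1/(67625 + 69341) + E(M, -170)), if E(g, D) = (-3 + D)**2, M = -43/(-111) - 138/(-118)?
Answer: 136966/4099255415 ≈ 3.3412e-5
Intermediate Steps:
M = 10196/6549 (M = -43*(-1/111) - 138*(-1/118) = 43/111 + 69/59 = 10196/6549 ≈ 1.5569)
1/(1/(67625 + 69341) + E(M, -170)) = 1/(1/(67625 + 69341) + (-3 - 170)**2) = 1/(1/136966 + (-173)**2) = 1/(1/136966 + 29929) = 1/(4099255415/136966) = 136966/4099255415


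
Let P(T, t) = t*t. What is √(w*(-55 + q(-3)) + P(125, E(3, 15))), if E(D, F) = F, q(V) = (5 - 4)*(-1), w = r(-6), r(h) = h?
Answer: √561 ≈ 23.685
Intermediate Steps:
w = -6
q(V) = -1 (q(V) = 1*(-1) = -1)
P(T, t) = t²
√(w*(-55 + q(-3)) + P(125, E(3, 15))) = √(-6*(-55 - 1) + 15²) = √(-6*(-56) + 225) = √(336 + 225) = √561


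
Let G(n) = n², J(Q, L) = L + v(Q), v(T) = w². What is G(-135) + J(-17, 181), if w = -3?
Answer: 18415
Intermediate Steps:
v(T) = 9 (v(T) = (-3)² = 9)
J(Q, L) = 9 + L (J(Q, L) = L + 9 = 9 + L)
G(-135) + J(-17, 181) = (-135)² + (9 + 181) = 18225 + 190 = 18415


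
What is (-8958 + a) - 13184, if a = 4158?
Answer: -17984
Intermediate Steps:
(-8958 + a) - 13184 = (-8958 + 4158) - 13184 = -4800 - 13184 = -17984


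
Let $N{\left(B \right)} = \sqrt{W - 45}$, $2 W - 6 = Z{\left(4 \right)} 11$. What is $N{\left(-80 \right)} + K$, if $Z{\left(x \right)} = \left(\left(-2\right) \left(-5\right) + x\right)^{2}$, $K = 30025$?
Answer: $30025 + 2 \sqrt{259} \approx 30057.0$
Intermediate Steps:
$Z{\left(x \right)} = \left(10 + x\right)^{2}$
$W = 1081$ ($W = 3 + \frac{\left(10 + 4\right)^{2} \cdot 11}{2} = 3 + \frac{14^{2} \cdot 11}{2} = 3 + \frac{196 \cdot 11}{2} = 3 + \frac{1}{2} \cdot 2156 = 3 + 1078 = 1081$)
$N{\left(B \right)} = 2 \sqrt{259}$ ($N{\left(B \right)} = \sqrt{1081 - 45} = \sqrt{1036} = 2 \sqrt{259}$)
$N{\left(-80 \right)} + K = 2 \sqrt{259} + 30025 = 30025 + 2 \sqrt{259}$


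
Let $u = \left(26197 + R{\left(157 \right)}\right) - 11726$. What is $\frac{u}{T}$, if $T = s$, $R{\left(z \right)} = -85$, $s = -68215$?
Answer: $- \frac{14386}{68215} \approx -0.21089$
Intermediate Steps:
$u = 14386$ ($u = \left(26197 - 85\right) - 11726 = 26112 - 11726 = 14386$)
$T = -68215$
$\frac{u}{T} = \frac{14386}{-68215} = 14386 \left(- \frac{1}{68215}\right) = - \frac{14386}{68215}$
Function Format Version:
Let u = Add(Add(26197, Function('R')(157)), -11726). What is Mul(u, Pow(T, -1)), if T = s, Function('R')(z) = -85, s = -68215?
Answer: Rational(-14386, 68215) ≈ -0.21089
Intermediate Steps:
u = 14386 (u = Add(Add(26197, -85), -11726) = Add(26112, -11726) = 14386)
T = -68215
Mul(u, Pow(T, -1)) = Mul(14386, Pow(-68215, -1)) = Mul(14386, Rational(-1, 68215)) = Rational(-14386, 68215)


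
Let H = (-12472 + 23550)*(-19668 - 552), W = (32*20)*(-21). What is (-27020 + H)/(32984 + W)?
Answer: -56006045/4886 ≈ -11463.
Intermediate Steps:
W = -13440 (W = 640*(-21) = -13440)
H = -223997160 (H = 11078*(-20220) = -223997160)
(-27020 + H)/(32984 + W) = (-27020 - 223997160)/(32984 - 13440) = -224024180/19544 = -224024180*1/19544 = -56006045/4886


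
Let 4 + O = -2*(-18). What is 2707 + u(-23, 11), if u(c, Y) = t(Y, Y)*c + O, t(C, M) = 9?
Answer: 2532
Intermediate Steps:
O = 32 (O = -4 - 2*(-18) = -4 + 36 = 32)
u(c, Y) = 32 + 9*c (u(c, Y) = 9*c + 32 = 32 + 9*c)
2707 + u(-23, 11) = 2707 + (32 + 9*(-23)) = 2707 + (32 - 207) = 2707 - 175 = 2532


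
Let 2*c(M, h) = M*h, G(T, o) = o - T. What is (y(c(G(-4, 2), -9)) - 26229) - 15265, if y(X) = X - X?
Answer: -41494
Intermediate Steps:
c(M, h) = M*h/2 (c(M, h) = (M*h)/2 = M*h/2)
y(X) = 0
(y(c(G(-4, 2), -9)) - 26229) - 15265 = (0 - 26229) - 15265 = -26229 - 15265 = -41494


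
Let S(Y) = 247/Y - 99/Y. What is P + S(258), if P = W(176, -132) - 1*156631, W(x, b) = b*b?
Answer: -17957629/129 ≈ -1.3921e+5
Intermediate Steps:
S(Y) = 148/Y
W(x, b) = b**2
P = -139207 (P = (-132)**2 - 1*156631 = 17424 - 156631 = -139207)
P + S(258) = -139207 + 148/258 = -139207 + 148*(1/258) = -139207 + 74/129 = -17957629/129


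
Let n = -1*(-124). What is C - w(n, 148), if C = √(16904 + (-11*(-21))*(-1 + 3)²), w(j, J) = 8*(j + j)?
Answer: -1984 + 2*√4457 ≈ -1850.5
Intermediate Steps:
n = 124
w(j, J) = 16*j (w(j, J) = 8*(2*j) = 16*j)
C = 2*√4457 (C = √(16904 + 231*2²) = √(16904 + 231*4) = √(16904 + 924) = √17828 = 2*√4457 ≈ 133.52)
C - w(n, 148) = 2*√4457 - 16*124 = 2*√4457 - 1*1984 = 2*√4457 - 1984 = -1984 + 2*√4457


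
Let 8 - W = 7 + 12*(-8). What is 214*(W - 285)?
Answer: -40232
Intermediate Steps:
W = 97 (W = 8 - (7 + 12*(-8)) = 8 - (7 - 96) = 8 - 1*(-89) = 8 + 89 = 97)
214*(W - 285) = 214*(97 - 285) = 214*(-188) = -40232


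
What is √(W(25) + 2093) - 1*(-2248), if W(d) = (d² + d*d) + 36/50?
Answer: 2248 + √83593/5 ≈ 2305.8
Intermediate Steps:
W(d) = 18/25 + 2*d² (W(d) = (d² + d²) + 36*(1/50) = 2*d² + 18/25 = 18/25 + 2*d²)
√(W(25) + 2093) - 1*(-2248) = √((18/25 + 2*25²) + 2093) - 1*(-2248) = √((18/25 + 2*625) + 2093) + 2248 = √((18/25 + 1250) + 2093) + 2248 = √(31268/25 + 2093) + 2248 = √(83593/25) + 2248 = √83593/5 + 2248 = 2248 + √83593/5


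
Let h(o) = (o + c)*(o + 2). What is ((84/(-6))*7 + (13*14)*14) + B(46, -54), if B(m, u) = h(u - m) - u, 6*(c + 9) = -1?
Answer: 39607/3 ≈ 13202.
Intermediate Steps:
c = -55/6 (c = -9 + (⅙)*(-1) = -9 - ⅙ = -55/6 ≈ -9.1667)
h(o) = (2 + o)*(-55/6 + o) (h(o) = (o - 55/6)*(o + 2) = (-55/6 + o)*(2 + o) = (2 + o)*(-55/6 + o))
B(m, u) = -55/3 + (u - m)² - 49*u/6 + 43*m/6 (B(m, u) = (-55/3 + (u - m)² - 43*(u - m)/6) - u = (-55/3 + (u - m)² + (-43*u/6 + 43*m/6)) - u = (-55/3 + (u - m)² - 43*u/6 + 43*m/6) - u = -55/3 + (u - m)² - 49*u/6 + 43*m/6)
((84/(-6))*7 + (13*14)*14) + B(46, -54) = ((84/(-6))*7 + (13*14)*14) + (-55/3 + (46 - 1*(-54))² - 49/6*(-54) + (43/6)*46) = ((84*(-⅙))*7 + 182*14) + (-55/3 + (46 + 54)² + 441 + 989/3) = (-14*7 + 2548) + (-55/3 + 100² + 441 + 989/3) = (-98 + 2548) + (-55/3 + 10000 + 441 + 989/3) = 2450 + 32257/3 = 39607/3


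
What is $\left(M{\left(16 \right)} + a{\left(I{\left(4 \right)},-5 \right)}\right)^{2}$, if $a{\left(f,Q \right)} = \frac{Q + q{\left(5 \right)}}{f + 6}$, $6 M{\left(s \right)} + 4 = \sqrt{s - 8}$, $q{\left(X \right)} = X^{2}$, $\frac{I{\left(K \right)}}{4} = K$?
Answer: $\frac{34}{121} + \frac{16 \sqrt{2}}{99} \approx 0.50955$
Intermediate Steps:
$I{\left(K \right)} = 4 K$
$M{\left(s \right)} = - \frac{2}{3} + \frac{\sqrt{-8 + s}}{6}$ ($M{\left(s \right)} = - \frac{2}{3} + \frac{\sqrt{s - 8}}{6} = - \frac{2}{3} + \frac{\sqrt{-8 + s}}{6}$)
$a{\left(f,Q \right)} = \frac{25 + Q}{6 + f}$ ($a{\left(f,Q \right)} = \frac{Q + 5^{2}}{f + 6} = \frac{Q + 25}{6 + f} = \frac{25 + Q}{6 + f}$)
$\left(M{\left(16 \right)} + a{\left(I{\left(4 \right)},-5 \right)}\right)^{2} = \left(\left(- \frac{2}{3} + \frac{\sqrt{-8 + 16}}{6}\right) + \frac{25 - 5}{6 + 4 \cdot 4}\right)^{2} = \left(\left(- \frac{2}{3} + \frac{\sqrt{8}}{6}\right) + \frac{1}{6 + 16} \cdot 20\right)^{2} = \left(\left(- \frac{2}{3} + \frac{2 \sqrt{2}}{6}\right) + \frac{1}{22} \cdot 20\right)^{2} = \left(\left(- \frac{2}{3} + \frac{\sqrt{2}}{3}\right) + \frac{1}{22} \cdot 20\right)^{2} = \left(\left(- \frac{2}{3} + \frac{\sqrt{2}}{3}\right) + \frac{10}{11}\right)^{2} = \left(\frac{8}{33} + \frac{\sqrt{2}}{3}\right)^{2}$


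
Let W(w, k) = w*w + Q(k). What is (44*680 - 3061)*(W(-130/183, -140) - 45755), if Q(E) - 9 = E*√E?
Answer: -13715735413982/11163 - 7520520*I*√35 ≈ -1.2287e+9 - 4.4492e+7*I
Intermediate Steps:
Q(E) = 9 + E^(3/2) (Q(E) = 9 + E*√E = 9 + E^(3/2))
W(w, k) = 9 + k^(3/2) + w² (W(w, k) = w*w + (9 + k^(3/2)) = w² + (9 + k^(3/2)) = 9 + k^(3/2) + w²)
(44*680 - 3061)*(W(-130/183, -140) - 45755) = (44*680 - 3061)*((9 + (-140)^(3/2) + (-130/183)²) - 45755) = (29920 - 3061)*((9 - 280*I*√35 + (-130*1/183)²) - 45755) = 26859*((9 - 280*I*√35 + (-130/183)²) - 45755) = 26859*((9 - 280*I*√35 + 16900/33489) - 45755) = 26859*((318301/33489 - 280*I*√35) - 45755) = 26859*(-1531970894/33489 - 280*I*√35) = -13715735413982/11163 - 7520520*I*√35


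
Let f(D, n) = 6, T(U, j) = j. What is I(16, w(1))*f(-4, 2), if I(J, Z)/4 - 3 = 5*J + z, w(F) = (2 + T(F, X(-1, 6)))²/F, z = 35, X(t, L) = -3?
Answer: 2832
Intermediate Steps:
w(F) = 1/F (w(F) = (2 - 3)²/F = (-1)²/F = 1/F)
I(J, Z) = 152 + 20*J (I(J, Z) = 12 + 4*(5*J + 35) = 12 + 4*(35 + 5*J) = 12 + (140 + 20*J) = 152 + 20*J)
I(16, w(1))*f(-4, 2) = (152 + 20*16)*6 = (152 + 320)*6 = 472*6 = 2832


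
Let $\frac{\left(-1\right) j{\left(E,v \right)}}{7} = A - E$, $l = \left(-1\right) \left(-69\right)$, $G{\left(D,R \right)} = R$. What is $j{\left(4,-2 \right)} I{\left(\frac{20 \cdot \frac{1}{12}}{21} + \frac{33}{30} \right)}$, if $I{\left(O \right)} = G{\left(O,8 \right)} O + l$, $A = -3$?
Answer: $\frac{172949}{45} \approx 3843.3$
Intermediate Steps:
$l = 69$
$j{\left(E,v \right)} = 21 + 7 E$ ($j{\left(E,v \right)} = - 7 \left(-3 - E\right) = 21 + 7 E$)
$I{\left(O \right)} = 69 + 8 O$ ($I{\left(O \right)} = 8 O + 69 = 69 + 8 O$)
$j{\left(4,-2 \right)} I{\left(\frac{20 \cdot \frac{1}{12}}{21} + \frac{33}{30} \right)} = \left(21 + 7 \cdot 4\right) \left(69 + 8 \left(\frac{20 \cdot \frac{1}{12}}{21} + \frac{33}{30}\right)\right) = \left(21 + 28\right) \left(69 + 8 \left(20 \cdot \frac{1}{12} \cdot \frac{1}{21} + 33 \cdot \frac{1}{30}\right)\right) = 49 \left(69 + 8 \left(\frac{5}{3} \cdot \frac{1}{21} + \frac{11}{10}\right)\right) = 49 \left(69 + 8 \left(\frac{5}{63} + \frac{11}{10}\right)\right) = 49 \left(69 + 8 \cdot \frac{743}{630}\right) = 49 \left(69 + \frac{2972}{315}\right) = 49 \cdot \frac{24707}{315} = \frac{172949}{45}$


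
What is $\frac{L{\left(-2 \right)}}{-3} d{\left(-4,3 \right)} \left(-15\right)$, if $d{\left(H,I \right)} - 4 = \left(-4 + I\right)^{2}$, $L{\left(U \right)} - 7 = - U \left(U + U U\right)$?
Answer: $275$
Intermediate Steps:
$L{\left(U \right)} = 7 - U \left(U + U^{2}\right)$ ($L{\left(U \right)} = 7 + - U \left(U + U U\right) = 7 + - U \left(U + U^{2}\right) = 7 - U \left(U + U^{2}\right)$)
$d{\left(H,I \right)} = 4 + \left(-4 + I\right)^{2}$
$\frac{L{\left(-2 \right)}}{-3} d{\left(-4,3 \right)} \left(-15\right) = \frac{7 - \left(-2\right)^{2} - \left(-2\right)^{3}}{-3} \left(4 + \left(-4 + 3\right)^{2}\right) \left(-15\right) = \left(7 - 4 - -8\right) \left(- \frac{1}{3}\right) \left(4 + \left(-1\right)^{2}\right) \left(-15\right) = \left(7 - 4 + 8\right) \left(- \frac{1}{3}\right) \left(4 + 1\right) \left(-15\right) = 11 \left(- \frac{1}{3}\right) 5 \left(-15\right) = \left(- \frac{11}{3}\right) 5 \left(-15\right) = \left(- \frac{55}{3}\right) \left(-15\right) = 275$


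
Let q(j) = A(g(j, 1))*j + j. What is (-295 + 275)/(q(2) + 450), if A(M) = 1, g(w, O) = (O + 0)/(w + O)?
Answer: -10/227 ≈ -0.044053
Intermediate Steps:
g(w, O) = O/(O + w)
q(j) = 2*j (q(j) = 1*j + j = j + j = 2*j)
(-295 + 275)/(q(2) + 450) = (-295 + 275)/(2*2 + 450) = -20/(4 + 450) = -20/454 = -20*1/454 = -10/227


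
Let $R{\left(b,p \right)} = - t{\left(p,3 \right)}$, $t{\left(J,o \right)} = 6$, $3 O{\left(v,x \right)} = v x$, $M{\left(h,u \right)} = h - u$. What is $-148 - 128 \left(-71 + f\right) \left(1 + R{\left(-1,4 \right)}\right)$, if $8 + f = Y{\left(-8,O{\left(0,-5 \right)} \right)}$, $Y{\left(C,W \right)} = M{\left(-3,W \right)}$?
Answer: $-52628$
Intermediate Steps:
$O{\left(v,x \right)} = \frac{v x}{3}$
$Y{\left(C,W \right)} = -3 - W$
$R{\left(b,p \right)} = -6$ ($R{\left(b,p \right)} = \left(-1\right) 6 = -6$)
$f = -11$ ($f = -8 - \left(3 + \frac{1}{3} \cdot 0 \left(-5\right)\right) = -8 - 3 = -11$)
$-148 - 128 \left(-71 + f\right) \left(1 + R{\left(-1,4 \right)}\right) = -148 - 128 \left(-71 - 11\right) \left(1 - 6\right) = -148 - 128 \left(\left(-82\right) \left(-5\right)\right) = -148 - 52480 = -52628$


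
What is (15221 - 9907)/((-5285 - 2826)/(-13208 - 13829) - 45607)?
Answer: -71837309/616534174 ≈ -0.11652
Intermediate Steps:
(15221 - 9907)/((-5285 - 2826)/(-13208 - 13829) - 45607) = 5314/(-8111/(-27037) - 45607) = 5314/(-8111*(-1/27037) - 45607) = 5314/(8111/27037 - 45607) = 5314/(-1233068348/27037) = 5314*(-27037/1233068348) = -71837309/616534174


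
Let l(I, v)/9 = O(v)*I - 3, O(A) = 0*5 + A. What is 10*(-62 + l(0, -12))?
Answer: -890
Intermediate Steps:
O(A) = A (O(A) = 0 + A = A)
l(I, v) = -27 + 9*I*v (l(I, v) = 9*(v*I - 3) = 9*(I*v - 3) = 9*(-3 + I*v) = -27 + 9*I*v)
10*(-62 + l(0, -12)) = 10*(-62 + (-27 + 9*0*(-12))) = 10*(-62 + (-27 + 0)) = 10*(-62 - 27) = 10*(-89) = -890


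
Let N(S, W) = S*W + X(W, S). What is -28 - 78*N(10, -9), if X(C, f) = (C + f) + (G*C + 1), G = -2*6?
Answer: -1588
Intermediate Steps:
G = -12
X(C, f) = 1 + f - 11*C (X(C, f) = (C + f) + (-12*C + 1) = (C + f) + (1 - 12*C) = 1 + f - 11*C)
N(S, W) = 1 + S - 11*W + S*W (N(S, W) = S*W + (1 + S - 11*W) = 1 + S - 11*W + S*W)
-28 - 78*N(10, -9) = -28 - 78*(1 + 10 - 11*(-9) + 10*(-9)) = -28 - 78*(1 + 10 + 99 - 90) = -28 - 78*20 = -28 - 1560 = -1588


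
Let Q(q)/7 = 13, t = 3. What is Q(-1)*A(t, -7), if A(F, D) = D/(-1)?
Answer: 637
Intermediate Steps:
Q(q) = 91 (Q(q) = 7*13 = 91)
A(F, D) = -D (A(F, D) = D*(-1) = -D)
Q(-1)*A(t, -7) = 91*(-1*(-7)) = 91*7 = 637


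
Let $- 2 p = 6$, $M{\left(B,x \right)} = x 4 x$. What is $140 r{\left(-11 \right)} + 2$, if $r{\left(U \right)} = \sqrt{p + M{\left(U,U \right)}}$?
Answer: $2 + 140 \sqrt{481} \approx 3072.4$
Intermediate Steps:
$M{\left(B,x \right)} = 4 x^{2}$ ($M{\left(B,x \right)} = 4 x x = 4 x^{2}$)
$p = -3$ ($p = \left(- \frac{1}{2}\right) 6 = -3$)
$r{\left(U \right)} = \sqrt{-3 + 4 U^{2}}$
$140 r{\left(-11 \right)} + 2 = 140 \sqrt{-3 + 4 \left(-11\right)^{2}} + 2 = 140 \sqrt{-3 + 4 \cdot 121} + 2 = 140 \sqrt{-3 + 484} + 2 = 140 \sqrt{481} + 2 = 2 + 140 \sqrt{481}$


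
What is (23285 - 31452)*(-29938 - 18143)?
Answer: 392677527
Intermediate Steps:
(23285 - 31452)*(-29938 - 18143) = -8167*(-48081) = 392677527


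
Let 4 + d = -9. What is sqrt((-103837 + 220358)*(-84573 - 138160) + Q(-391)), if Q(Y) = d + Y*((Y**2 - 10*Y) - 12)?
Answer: I*sqrt(26014372495) ≈ 1.6129e+5*I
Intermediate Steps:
d = -13 (d = -4 - 9 = -13)
Q(Y) = -13 + Y*(-12 + Y**2 - 10*Y) (Q(Y) = -13 + Y*((Y**2 - 10*Y) - 12) = -13 + Y*(-12 + Y**2 - 10*Y))
sqrt((-103837 + 220358)*(-84573 - 138160) + Q(-391)) = sqrt((-103837 + 220358)*(-84573 - 138160) + (-13 + (-391)**3 - 12*(-391) - 10*(-391)**2)) = sqrt(116521*(-222733) + (-13 - 59776471 + 4692 - 10*152881)) = sqrt(-25953071893 + (-13 - 59776471 + 4692 - 1528810)) = sqrt(-25953071893 - 61300602) = sqrt(-26014372495) = I*sqrt(26014372495)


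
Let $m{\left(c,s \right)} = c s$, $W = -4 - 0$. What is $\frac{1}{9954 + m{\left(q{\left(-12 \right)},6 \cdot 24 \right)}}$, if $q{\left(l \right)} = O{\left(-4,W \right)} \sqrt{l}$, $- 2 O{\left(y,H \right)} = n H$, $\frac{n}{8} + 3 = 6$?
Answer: $\frac{553}{37355058} - \frac{128 i \sqrt{3}}{6225843} \approx 1.4804 \cdot 10^{-5} - 3.561 \cdot 10^{-5} i$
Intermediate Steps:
$W = -4$ ($W = -4 + 0 = -4$)
$n = 24$ ($n = -24 + 8 \cdot 6 = -24 + 48 = 24$)
$O{\left(y,H \right)} = - 12 H$ ($O{\left(y,H \right)} = - \frac{24 H}{2} = - 12 H$)
$q{\left(l \right)} = 48 \sqrt{l}$ ($q{\left(l \right)} = \left(-12\right) \left(-4\right) \sqrt{l} = 48 \sqrt{l}$)
$\frac{1}{9954 + m{\left(q{\left(-12 \right)},6 \cdot 24 \right)}} = \frac{1}{9954 + 48 \sqrt{-12} \cdot 6 \cdot 24} = \frac{1}{9954 + 48 \cdot 2 i \sqrt{3} \cdot 144} = \frac{1}{9954 + 96 i \sqrt{3} \cdot 144} = \frac{1}{9954 + 13824 i \sqrt{3}}$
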